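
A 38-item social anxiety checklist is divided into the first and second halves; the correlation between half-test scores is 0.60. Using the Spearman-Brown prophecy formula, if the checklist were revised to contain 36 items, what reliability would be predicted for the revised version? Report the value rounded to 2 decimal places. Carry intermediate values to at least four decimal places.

Spearman-Brown correction (n = 2): r_full = 2·0.60/(1 + 0.60) = 0.7500
Length factor from 38 to 36 items: n = 36/38 = 0.9474
r_new = n·r_full / (1 + (n − 1)·r_full) = 0.7106 / 0.9606 ≈ 0.7397

0.74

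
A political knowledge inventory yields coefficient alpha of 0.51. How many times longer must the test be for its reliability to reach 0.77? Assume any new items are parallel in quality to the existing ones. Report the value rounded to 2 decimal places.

3.22

Rearranging the Spearman-Brown formula for n,
n = r*(1 − r) / [ r (1 − r*) ]
n = 0.77 × (1 − 0.51) / [ 0.51 × (1 − 0.77) ]
n = 0.3773 / 0.1173 ≈ 3.2165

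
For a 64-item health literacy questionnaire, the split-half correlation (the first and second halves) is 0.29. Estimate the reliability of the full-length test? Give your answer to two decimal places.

0.45

The full test is twice the length of either half (n = 2).
r_full = 2(0.29) / (1 + 0.29)
r_full = 0.5800 / 1.2900 ≈ 0.4496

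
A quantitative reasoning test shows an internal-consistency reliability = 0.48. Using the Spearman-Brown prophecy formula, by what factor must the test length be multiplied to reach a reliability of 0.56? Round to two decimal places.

Spearman-Brown solved for the length factor n:
n = r*(1 − r) / [ r (1 − r*) ]
n = 0.56 × (1 − 0.48) / [ 0.48 × (1 − 0.56) ]
  = 0.2912 / 0.2112 = 1.3788

1.38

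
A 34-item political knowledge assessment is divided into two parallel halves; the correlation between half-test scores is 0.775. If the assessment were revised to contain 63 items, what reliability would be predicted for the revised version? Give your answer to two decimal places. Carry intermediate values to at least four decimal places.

Spearman-Brown correction (n = 2): r_full = 2·0.775/(1 + 0.775) = 0.8732
Then adjust to 63 items: n = 63/34 = 1.8529
r_new = n·r_full / (1 + (n − 1)·r_full) = 1.6180 / 1.7448 ≈ 0.9273

0.93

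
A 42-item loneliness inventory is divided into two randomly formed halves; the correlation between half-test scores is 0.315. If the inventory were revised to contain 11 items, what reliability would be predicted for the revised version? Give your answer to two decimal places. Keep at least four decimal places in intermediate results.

Full-test reliability from the split-half r: r_full = 2(0.315)/(1 + 0.315) = 0.4791
Length factor from 42 to 11 items: n = 11/42 = 0.2619
r_new = n·r_full / (1 + (n − 1)·r_full) = 0.1255 / 0.6464 ≈ 0.1942

0.19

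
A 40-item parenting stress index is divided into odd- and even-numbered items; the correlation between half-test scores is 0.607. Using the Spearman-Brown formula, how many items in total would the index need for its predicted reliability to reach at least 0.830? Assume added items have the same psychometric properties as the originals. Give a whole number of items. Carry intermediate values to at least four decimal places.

r_full = 2(0.607)/(1 + 0.607) = 0.7554
Solve Spearman-Brown for n: n = 0.830(1 − 0.7554) / [0.7554(1 − 0.830)] = 1.5809
Items = 1.5809 × 40 ≈ 63.24 → 64

64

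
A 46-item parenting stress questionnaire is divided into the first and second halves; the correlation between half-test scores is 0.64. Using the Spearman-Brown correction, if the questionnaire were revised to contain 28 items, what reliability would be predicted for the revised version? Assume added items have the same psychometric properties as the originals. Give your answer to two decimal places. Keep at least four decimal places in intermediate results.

First correct the split-half correlation to full-test reliability: r_full = 2 × 0.64 / (1 + 0.64) ≈ 0.7805
Length factor from 46 to 28 items: n = 28/46 = 0.6087
r_new = n·r_full / (1 + (n − 1)·r_full) = 0.4751 / 0.6946 ≈ 0.6840

0.68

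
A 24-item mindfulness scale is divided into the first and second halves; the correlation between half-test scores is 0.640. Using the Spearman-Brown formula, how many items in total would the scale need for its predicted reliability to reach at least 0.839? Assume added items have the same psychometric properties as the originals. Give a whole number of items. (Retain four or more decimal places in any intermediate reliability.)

36

Corrected full-test reliability: r_full = 2 × 0.640 / (1 + 0.640) ≈ 0.7805
Solve Spearman-Brown for n: n = 0.839(1 − 0.7805) / [0.7805(1 − 0.839)] = 1.4655
Required items = 1.4655 × 24 = 35.17, so 36 items.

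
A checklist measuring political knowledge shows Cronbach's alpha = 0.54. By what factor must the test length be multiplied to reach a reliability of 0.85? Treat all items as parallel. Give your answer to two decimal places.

4.83

Rearranging the Spearman-Brown formula for n,
n = r_target (1 − r_old) / [ r_old (1 − r_target) ]
n = 0.85(1 − 0.54) / [0.54(1 − 0.85)]
  = 0.3910 / 0.0810 = 4.8272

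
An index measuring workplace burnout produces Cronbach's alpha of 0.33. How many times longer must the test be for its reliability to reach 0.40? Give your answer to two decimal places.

Rearranging the Spearman-Brown formula for n,
n = r_target (1 − r_old) / [ r_old (1 − r_target) ]
n = 0.40 × (1 − 0.33) / [ 0.33 × (1 − 0.40) ]
  = 0.2680 / 0.1980 = 1.3535

1.35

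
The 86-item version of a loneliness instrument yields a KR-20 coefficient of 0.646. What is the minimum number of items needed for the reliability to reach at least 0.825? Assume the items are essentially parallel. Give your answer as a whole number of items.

223

n = 0.825(1 − 0.646) / [0.646(1 − 0.825)]
n = 0.292050 / 0.113050 ≈ 2.5834
So the test needs 2.5834 × 86 ≈ 222.17 items; rounding up, 223.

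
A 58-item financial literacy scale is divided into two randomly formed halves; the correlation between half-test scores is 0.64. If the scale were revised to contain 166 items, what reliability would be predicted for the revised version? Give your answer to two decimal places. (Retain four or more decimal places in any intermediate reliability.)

0.91

First correct the split-half correlation to full-test reliability: r_full = 2 × 0.64 / (1 + 0.64) ≈ 0.7805
Then adjust to 166 items: n = 166/58 = 2.8621
r_new = n·r_full / (1 + (n − 1)·r_full) = 2.2339 / 2.4534 ≈ 0.9105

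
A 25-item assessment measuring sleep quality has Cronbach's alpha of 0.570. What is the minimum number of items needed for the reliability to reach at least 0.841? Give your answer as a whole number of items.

100

Spearman-Brown solved for the length factor n:
n = r*(1 − r) / [ r (1 − r*) ]
n = 0.841(1 − 0.570) / [0.570(1 − 0.841)]
n = 0.361630 / 0.090630 ≈ 3.9902
3.9902 × 25 = 99.76 → 100 items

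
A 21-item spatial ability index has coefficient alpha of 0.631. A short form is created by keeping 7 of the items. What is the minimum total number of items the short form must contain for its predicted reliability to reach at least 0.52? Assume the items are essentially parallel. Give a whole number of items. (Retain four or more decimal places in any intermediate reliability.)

Short-form reliability: n = 7/21 = 0.3333; r_7 = n·r/(1+(n−1)r) ≈ 0.3630
Then solve for n' with r_old = 0.3630, r_target = 0.52: n' = 0.52(1 − 0.3630)/[0.3630(1 − 0.52)] = 1.9011
Items = 1.9011 × 7 ≈ 13.31 → 14

14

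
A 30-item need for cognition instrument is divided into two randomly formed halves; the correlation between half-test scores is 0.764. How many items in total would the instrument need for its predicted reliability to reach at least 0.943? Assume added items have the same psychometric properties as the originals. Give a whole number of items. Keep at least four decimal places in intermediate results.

Corrected full-test reliability: r_full = 2 × 0.764 / (1 + 0.764) ≈ 0.8662
Solve Spearman-Brown for n: n = 0.943(1 − 0.8662) / [0.8662(1 − 0.943)] = 2.5555
Items = 2.5555 × 30 ≈ 76.66 → 77

77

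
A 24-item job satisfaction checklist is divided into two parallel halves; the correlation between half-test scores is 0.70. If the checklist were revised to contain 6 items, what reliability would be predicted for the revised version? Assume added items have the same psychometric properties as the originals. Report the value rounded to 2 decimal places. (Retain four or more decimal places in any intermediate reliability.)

0.54

First correct the split-half correlation to full-test reliability: r_full = 2 × 0.70 / (1 + 0.70) ≈ 0.8235
Length factor from 24 to 6 items: n = 6/24 = 0.2500
r_new = n·r_full / (1 + (n − 1)·r_full) = 0.2059 / 0.3824 ≈ 0.5384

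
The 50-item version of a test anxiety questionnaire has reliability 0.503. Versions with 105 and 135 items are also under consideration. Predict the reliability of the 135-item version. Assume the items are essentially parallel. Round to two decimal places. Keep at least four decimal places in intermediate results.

The 105-item form is not needed; work directly from the 50-item form with n = 135/50 = 2.7000.
r_{135} = n·r / (1 + (n − 1)·r) = 1.3581 / 1.8551 ≈ 0.7321

0.73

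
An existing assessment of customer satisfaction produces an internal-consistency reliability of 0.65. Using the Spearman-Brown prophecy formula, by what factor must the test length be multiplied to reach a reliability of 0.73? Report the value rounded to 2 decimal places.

n = [0.73 × 0.35] / [0.65 × 0.27]
n = 0.2555 / 0.1755 ≈ 1.4558

1.46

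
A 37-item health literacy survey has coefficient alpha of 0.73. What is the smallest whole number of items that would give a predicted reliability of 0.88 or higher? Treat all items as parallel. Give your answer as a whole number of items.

Spearman-Brown solved for the length factor n:
n = r*(1 − r) / [ r (1 − r*) ]
n = 0.88 × (1 − 0.73) / [ 0.73 × (1 − 0.88) ]
n = 0.2376 / 0.0876 ≈ 2.7123
So the test needs 2.7123 × 37 ≈ 100.36 items; rounding up, 101.

101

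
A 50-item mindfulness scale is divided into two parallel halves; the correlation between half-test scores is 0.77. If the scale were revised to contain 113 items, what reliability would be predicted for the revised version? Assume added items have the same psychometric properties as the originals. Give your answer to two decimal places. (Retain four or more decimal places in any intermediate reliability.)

0.94

Full-test reliability from the split-half r: r_full = 2(0.77)/(1 + 0.77) = 0.8701
Then adjust to 113 items: n = 113/50 = 2.2600
r_new = n·r_full / (1 + (n − 1)·r_full) = 1.9664 / 2.0963 ≈ 0.9380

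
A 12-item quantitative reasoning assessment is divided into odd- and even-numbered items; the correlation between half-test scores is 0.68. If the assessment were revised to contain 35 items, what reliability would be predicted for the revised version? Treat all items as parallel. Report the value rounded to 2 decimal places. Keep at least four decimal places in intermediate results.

0.93

First correct the split-half correlation to full-test reliability: r_full = 2 × 0.68 / (1 + 0.68) ≈ 0.8095
Then adjust to 35 items: n = 35/12 = 2.9167
r_new = n·r_full / (1 + (n − 1)·r_full) = 2.3611 / 2.5516 ≈ 0.9253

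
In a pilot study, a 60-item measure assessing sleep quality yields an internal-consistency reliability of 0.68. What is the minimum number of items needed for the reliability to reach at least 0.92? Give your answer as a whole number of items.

325

Rearranging the Spearman-Brown formula for n,
n = r_target (1 − r_old) / [ r_old (1 − r_target) ]
n = 0.92 × (1 − 0.68) / [ 0.68 × (1 − 0.92) ]
n = 0.2944 / 0.0544 ≈ 5.4118
5.4118 × 60 = 324.71 → 325 items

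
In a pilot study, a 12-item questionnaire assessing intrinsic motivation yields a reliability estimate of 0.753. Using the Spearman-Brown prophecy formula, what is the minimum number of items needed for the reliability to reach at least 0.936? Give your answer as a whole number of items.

Invert Spearman-Brown to solve for n:
n = r*(1 − r) / [ r (1 − r*) ]
n = 0.936(1 − 0.753) / [0.753(1 − 0.936)]
  = 0.231192 / 0.048192 = 4.7973
Items needed = n × 12 = 4.7973 × 12 ≈ 57.57 → round up to 58

58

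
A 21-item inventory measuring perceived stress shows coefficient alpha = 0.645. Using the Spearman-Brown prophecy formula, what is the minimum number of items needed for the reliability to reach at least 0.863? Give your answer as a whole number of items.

73

Rearranging the Spearman-Brown formula for n,
n = r_target (1 − r_old) / [ r_old (1 − r_target) ]
n = [0.863 × 0.355] / [0.645 × 0.137]
  = 0.306365 / 0.088365 = 3.4670
Items needed = n × 21 = 3.4670 × 21 ≈ 72.81 → round up to 73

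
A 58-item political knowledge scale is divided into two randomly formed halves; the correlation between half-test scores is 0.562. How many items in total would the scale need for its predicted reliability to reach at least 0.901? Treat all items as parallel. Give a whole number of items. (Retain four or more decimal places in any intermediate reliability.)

r_full = 2(0.562)/(1 + 0.562) = 0.7196
Solve Spearman-Brown for n: n = 0.901(1 − 0.7196) / [0.7196(1 − 0.901)] = 3.5463
Items = 3.5463 × 58 ≈ 205.69 → 206

206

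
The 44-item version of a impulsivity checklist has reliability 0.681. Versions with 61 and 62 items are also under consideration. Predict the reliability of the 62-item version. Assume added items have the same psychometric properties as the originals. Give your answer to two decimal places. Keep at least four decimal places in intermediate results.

Only the ratio of lengths matters: n = 62/44 = 1.4091
r_{62} = n·r / (1 + (n − 1)·r) = 0.9596 / 1.2786 ≈ 0.7505

0.75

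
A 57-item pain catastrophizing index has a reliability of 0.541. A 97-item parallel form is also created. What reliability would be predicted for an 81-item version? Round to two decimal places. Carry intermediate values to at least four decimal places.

Only the ratio of lengths matters: n = 81/57 = 1.4211
r_{81} = n·r / (1 + (n − 1)·r) = 0.7688 / 1.2278 ≈ 0.6262

0.63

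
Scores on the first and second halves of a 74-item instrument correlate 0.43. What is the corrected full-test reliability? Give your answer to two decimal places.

r_full = 2r_hh / (1 + r_hh) = 2 × 0.43 / (1 + 0.43)
       = 0.8600 / 1.4300 = 0.6014

0.60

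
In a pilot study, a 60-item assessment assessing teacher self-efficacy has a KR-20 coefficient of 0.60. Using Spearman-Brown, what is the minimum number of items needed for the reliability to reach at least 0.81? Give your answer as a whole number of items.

n = [0.81 × 0.40] / [0.60 × 0.19]
  = 0.3240 / 0.1140 = 2.8421
2.8421 × 60 = 170.53 → 171 items

171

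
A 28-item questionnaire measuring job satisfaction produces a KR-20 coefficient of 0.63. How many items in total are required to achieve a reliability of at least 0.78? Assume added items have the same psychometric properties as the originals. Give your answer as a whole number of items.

59

Invert Spearman-Brown to solve for n:
n = r*(1 − r) / [ r (1 − r*) ]
n = [0.78 × 0.37] / [0.63 × 0.22]
n = 0.2886 / 0.1386 ≈ 2.0823
So the test needs 2.0823 × 28 ≈ 58.30 items; rounding up, 59.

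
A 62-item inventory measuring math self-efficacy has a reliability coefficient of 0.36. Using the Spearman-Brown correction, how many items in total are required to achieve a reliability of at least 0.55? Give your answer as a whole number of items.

135

Spearman-Brown solved for the length factor n:
n = r_target (1 − r_old) / [ r_old (1 − r_target) ]
n = [0.55 × 0.64] / [0.36 × 0.45]
n = 0.3520 / 0.1620 ≈ 2.1728
Items needed = n × 62 = 2.1728 × 62 ≈ 134.71 → round up to 135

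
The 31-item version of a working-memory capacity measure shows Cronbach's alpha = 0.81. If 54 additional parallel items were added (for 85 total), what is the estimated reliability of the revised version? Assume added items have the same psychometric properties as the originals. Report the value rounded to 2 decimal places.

Length ratio n = 85/31 = 2.7419
Spearman-Brown: r_new = n·r / (1 + (n − 1)·r)
r_new = (2.7419 × 0.81) / (1 + (2.7419 − 1) × 0.81)
     = 2.2209 / 2.4109 = 0.9212

0.92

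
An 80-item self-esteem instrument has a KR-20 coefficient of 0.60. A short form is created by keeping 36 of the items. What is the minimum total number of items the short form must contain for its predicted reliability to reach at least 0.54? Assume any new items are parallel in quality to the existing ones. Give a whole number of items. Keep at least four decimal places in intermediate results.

63

First, r for the 36-item form: n = 36/80 = 0.4500, so r_36 = 0.4500·0.60/(1 + (0.4500 − 1)·0.60) = 0.4030
Length factor from the short form to reach 0.54: n' = 0.54(1 − 0.4030) / [0.4030(1 − 0.54)] ≈ 1.7390
Items = 1.7390 × 36 ≈ 62.60 → 63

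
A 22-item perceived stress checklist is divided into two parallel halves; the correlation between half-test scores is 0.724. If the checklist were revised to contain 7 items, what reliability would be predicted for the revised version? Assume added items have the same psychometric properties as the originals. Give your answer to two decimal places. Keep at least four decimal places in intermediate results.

0.63

Full-test reliability from the split-half r: r_full = 2(0.724)/(1 + 0.724) = 0.8399
Then adjust to 7 items: n = 7/22 = 0.3182
r_new = n·r_full / (1 + (n − 1)·r_full) = 0.2673 / 0.4274 ≈ 0.6254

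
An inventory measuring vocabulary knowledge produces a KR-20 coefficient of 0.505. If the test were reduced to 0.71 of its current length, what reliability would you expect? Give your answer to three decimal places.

0.420

r_new = 0.71·0.505 / [1 + (0.71 − 1)·0.505]
r_new = 0.3585 / 0.8536 ≈ 0.4200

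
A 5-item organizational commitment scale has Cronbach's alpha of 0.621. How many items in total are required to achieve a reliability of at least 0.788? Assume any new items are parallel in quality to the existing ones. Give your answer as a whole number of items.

Rearranging the Spearman-Brown formula for n,
n = r*(1 − r) / [ r (1 − r*) ]
n = [0.788 × 0.379] / [0.621 × 0.212]
n = 0.298652 / 0.131652 ≈ 2.2685
Items needed = n × 5 = 2.2685 × 5 ≈ 11.34 → round up to 12

12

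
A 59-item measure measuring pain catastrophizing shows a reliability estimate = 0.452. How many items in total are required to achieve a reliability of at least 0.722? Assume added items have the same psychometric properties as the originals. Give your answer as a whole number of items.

186

n = 0.722(1 − 0.452) / [0.452(1 − 0.722)]
  = 0.395656 / 0.125656 = 3.1487
So the test needs 3.1487 × 59 ≈ 185.77 items; rounding up, 186.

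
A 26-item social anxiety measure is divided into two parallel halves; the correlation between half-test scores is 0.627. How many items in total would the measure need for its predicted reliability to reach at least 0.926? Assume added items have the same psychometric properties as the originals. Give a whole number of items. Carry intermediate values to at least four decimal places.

Corrected full-test reliability: r_full = 2 × 0.627 / (1 + 0.627) ≈ 0.7707
Solve Spearman-Brown for n: n = 0.926(1 − 0.7707) / [0.7707(1 − 0.926)] = 3.7230
Required items = 3.7230 × 26 = 96.80, so 97 items.

97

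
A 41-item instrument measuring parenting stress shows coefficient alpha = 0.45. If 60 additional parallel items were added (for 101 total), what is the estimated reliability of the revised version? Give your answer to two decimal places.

0.67

The new length is 101/41 = 2.4634 times the old.
Apply the Spearman-Brown prophecy formula, r' = nr / [1 + (n − 1)r]:
r_new = 2.4634·0.45 / [1 + (2.4634 − 1)·0.45]
     = 1.1085 / 1.6585 = 0.6684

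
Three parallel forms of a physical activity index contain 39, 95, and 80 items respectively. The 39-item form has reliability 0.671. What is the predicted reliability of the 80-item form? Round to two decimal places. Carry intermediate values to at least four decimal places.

0.81

The 95-item form is not needed; work directly from the 39-item form with n = 80/39 = 2.0513.
r_{80} = n·r / (1 + (n − 1)·r) = 1.3764 / 1.7054 ≈ 0.8071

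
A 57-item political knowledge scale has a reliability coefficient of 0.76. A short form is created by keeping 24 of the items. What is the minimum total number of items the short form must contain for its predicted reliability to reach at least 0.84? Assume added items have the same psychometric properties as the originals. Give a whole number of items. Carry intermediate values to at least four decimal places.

First, r for the 24-item form: n = 24/57 = 0.4211, so r_24 = 0.4211·0.76/(1 + (0.4211 − 1)·0.76) = 0.5715
Length factor from the short form to reach 0.84: n' = 0.84(1 − 0.5715) / [0.5715(1 − 0.84)] ≈ 3.9364
Items = 3.9364 × 24 ≈ 94.47 → 95

95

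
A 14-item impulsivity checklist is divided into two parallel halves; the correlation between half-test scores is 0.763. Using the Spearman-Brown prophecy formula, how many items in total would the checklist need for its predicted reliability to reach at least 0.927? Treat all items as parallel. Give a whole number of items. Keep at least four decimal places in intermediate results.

28

r_full = 2(0.763)/(1 + 0.763) = 0.8656
Solve Spearman-Brown for n: n = 0.927(1 − 0.8656) / [0.8656(1 − 0.927)] = 1.9717
Required items = 1.9717 × 14 = 27.60, so 28 items.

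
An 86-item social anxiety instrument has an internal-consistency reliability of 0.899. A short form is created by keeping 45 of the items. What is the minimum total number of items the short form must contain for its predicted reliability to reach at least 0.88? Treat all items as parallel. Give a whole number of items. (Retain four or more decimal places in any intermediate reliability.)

Short-form reliability: n = 45/86 = 0.5233; r_45 = n·r/(1+(n−1)r) ≈ 0.8233
Then solve for n' with r_old = 0.8233, r_target = 0.88: n' = 0.88(1 − 0.8233)/[0.8233(1 − 0.88)] = 1.5739
Items = 1.5739 × 45 ≈ 70.83 → 71

71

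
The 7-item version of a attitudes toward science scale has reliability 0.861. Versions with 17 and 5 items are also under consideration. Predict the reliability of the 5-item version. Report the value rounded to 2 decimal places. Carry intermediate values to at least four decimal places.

Only the ratio of lengths matters: n = 5/7 = 0.7143
r_{5} = n·r / (1 + (n − 1)·r) = 0.6150 / 0.7540 ≈ 0.8156

0.82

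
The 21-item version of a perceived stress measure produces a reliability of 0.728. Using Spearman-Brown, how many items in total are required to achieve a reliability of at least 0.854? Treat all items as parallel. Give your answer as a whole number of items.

n = 0.854(1 − 0.728) / [0.728(1 − 0.854)]
  = 0.232288 / 0.106288 = 2.1855
So the test needs 2.1855 × 21 ≈ 45.90 items; rounding up, 46.

46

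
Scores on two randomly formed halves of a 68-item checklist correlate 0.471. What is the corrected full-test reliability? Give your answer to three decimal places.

r_full = 2r_hh / (1 + r_hh) = 2 × 0.471 / (1 + 0.471)
       = 0.9420 / 1.4710 = 0.6404

0.640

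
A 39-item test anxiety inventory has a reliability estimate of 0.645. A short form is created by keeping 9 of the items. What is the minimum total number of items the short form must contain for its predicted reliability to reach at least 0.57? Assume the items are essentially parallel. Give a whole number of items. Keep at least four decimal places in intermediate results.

Short-form reliability: n = 9/39 = 0.2308; r_9 = n·r/(1+(n−1)r) ≈ 0.2954
Length factor from the short form to reach 0.57: n' = 0.57(1 − 0.2954) / [0.2954(1 − 0.57)] ≈ 3.1618
Total items = 3.1618 × 9 = 28.46, rounded up to 29.

29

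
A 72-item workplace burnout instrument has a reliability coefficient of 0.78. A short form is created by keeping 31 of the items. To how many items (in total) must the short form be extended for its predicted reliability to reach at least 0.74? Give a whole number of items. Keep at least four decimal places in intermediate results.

Short-form reliability: n = 31/72 = 0.4306; r_31 = n·r/(1+(n−1)r) ≈ 0.6042
Length factor from the short form to reach 0.74: n' = 0.74(1 − 0.6042) / [0.6042(1 − 0.74)] ≈ 1.8645
Total items = 1.8645 × 31 = 57.80, rounded up to 58.

58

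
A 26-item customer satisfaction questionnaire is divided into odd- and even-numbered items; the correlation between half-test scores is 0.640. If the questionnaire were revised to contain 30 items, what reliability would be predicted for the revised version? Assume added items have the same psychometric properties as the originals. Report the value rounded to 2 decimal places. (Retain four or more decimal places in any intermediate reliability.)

First correct the split-half correlation to full-test reliability: r_full = 2 × 0.640 / (1 + 0.640) ≈ 0.7805
Then adjust to 30 items: n = 30/26 = 1.1538
r_new = n·r_full / (1 + (n − 1)·r_full) = 0.9005 / 1.1200 ≈ 0.8040

0.80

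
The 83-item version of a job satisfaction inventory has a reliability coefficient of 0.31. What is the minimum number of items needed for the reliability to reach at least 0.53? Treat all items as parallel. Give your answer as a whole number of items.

209

Invert Spearman-Brown to solve for n:
n = r_target (1 − r_old) / [ r_old (1 − r_target) ]
n = 0.53 × (1 − 0.31) / [ 0.31 × (1 − 0.53) ]
  = 0.3657 / 0.1457 = 2.5100
Items needed = n × 83 = 2.5100 × 83 ≈ 208.33 → round up to 209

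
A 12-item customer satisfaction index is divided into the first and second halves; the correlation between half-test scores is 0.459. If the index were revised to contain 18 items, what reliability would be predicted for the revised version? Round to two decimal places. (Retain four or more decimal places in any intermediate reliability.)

0.72

Full-test reliability from the split-half r: r_full = 2(0.459)/(1 + 0.459) = 0.6292
Length factor from 12 to 18 items: n = 18/12 = 1.5000
r_new = n·r_full / (1 + (n − 1)·r_full) = 0.9438 / 1.3146 ≈ 0.7179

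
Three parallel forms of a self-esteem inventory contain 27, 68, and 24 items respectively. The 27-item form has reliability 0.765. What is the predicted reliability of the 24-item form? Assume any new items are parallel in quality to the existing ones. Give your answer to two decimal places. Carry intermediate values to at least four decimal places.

Only the ratio of lengths matters: n = 24/27 = 0.8889
r_{24} = n·r / (1 + (n − 1)·r) = 0.6800 / 0.9150 ≈ 0.7432

0.74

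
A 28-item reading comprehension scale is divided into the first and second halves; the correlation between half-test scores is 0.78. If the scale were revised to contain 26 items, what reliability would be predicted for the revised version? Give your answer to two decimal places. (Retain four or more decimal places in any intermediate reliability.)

0.87

Full-test reliability from the split-half r: r_full = 2(0.78)/(1 + 0.78) = 0.8764
Length factor from 28 to 26 items: n = 26/28 = 0.9286
r_new = n·r_full / (1 + (n − 1)·r_full) = 0.8138 / 0.9374 ≈ 0.8681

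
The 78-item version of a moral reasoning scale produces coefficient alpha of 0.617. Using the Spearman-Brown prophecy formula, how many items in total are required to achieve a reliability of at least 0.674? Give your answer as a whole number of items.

101

Rearranging the Spearman-Brown formula for n,
n = r_target (1 − r_old) / [ r_old (1 − r_target) ]
n = 0.674(1 − 0.617) / [0.617(1 − 0.674)]
n = 0.258142 / 0.201142 ≈ 1.2834
Items needed = n × 78 = 1.2834 × 78 ≈ 100.11 → round up to 101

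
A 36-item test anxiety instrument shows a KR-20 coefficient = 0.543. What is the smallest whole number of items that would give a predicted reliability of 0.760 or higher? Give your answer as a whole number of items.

96

Rearranging the Spearman-Brown formula for n,
n = r*(1 − r) / [ r (1 − r*) ]
n = 0.760(1 − 0.543) / [0.543(1 − 0.760)]
  = 0.347320 / 0.130320 = 2.6651
Items needed = n × 36 = 2.6651 × 36 ≈ 95.94 → round up to 96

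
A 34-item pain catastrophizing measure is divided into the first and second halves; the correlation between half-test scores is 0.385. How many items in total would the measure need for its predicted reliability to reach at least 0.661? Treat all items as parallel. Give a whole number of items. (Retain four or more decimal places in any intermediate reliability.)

53

r_full = 2(0.385)/(1 + 0.385) = 0.5560
Solve Spearman-Brown for n: n = 0.661(1 − 0.5560) / [0.5560(1 − 0.661)] = 1.5571
Required items = 1.5571 × 34 = 52.94, so 53 items.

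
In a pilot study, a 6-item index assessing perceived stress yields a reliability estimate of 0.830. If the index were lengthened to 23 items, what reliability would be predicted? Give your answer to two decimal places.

The new length is 23/6 = 3.8333 times the old.
r_new = 3.8333·0.830 / [1 + (3.8333 − 1)·0.830]
r_new = 3.1816 / 3.3516 ≈ 0.9493

0.95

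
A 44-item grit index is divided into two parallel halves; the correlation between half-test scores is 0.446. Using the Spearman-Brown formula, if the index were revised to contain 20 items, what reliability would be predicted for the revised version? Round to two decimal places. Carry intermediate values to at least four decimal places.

First correct the split-half correlation to full-test reliability: r_full = 2 × 0.446 / (1 + 0.446) ≈ 0.6169
Length factor from 44 to 20 items: n = 20/44 = 0.4545
r_new = n·r_full / (1 + (n − 1)·r_full) = 0.2804 / 0.6635 ≈ 0.4226

0.42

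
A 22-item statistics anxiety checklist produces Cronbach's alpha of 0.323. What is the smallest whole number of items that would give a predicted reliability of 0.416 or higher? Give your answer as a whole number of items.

Spearman-Brown solved for the length factor n:
n = r*(1 − r) / [ r (1 − r*) ]
n = 0.416(1 − 0.323) / [0.323(1 − 0.416)]
n = 0.281632 / 0.188632 ≈ 1.4930
Items needed = n × 22 = 1.4930 × 22 ≈ 32.85 → round up to 33

33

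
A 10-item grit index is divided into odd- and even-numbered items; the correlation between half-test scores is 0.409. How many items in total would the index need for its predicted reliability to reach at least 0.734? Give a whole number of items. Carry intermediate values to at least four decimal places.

r_full = 2(0.409)/(1 + 0.409) = 0.5806
Solve Spearman-Brown for n: n = 0.734(1 − 0.5806) / [0.5806(1 − 0.734)] = 1.9933
Items = 1.9933 × 10 ≈ 19.93 → 20

20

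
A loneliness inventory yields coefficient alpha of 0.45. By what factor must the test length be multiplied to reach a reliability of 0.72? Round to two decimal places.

Invert Spearman-Brown to solve for n:
n = r_target (1 − r_old) / [ r_old (1 − r_target) ]
n = [0.72 × 0.55] / [0.45 × 0.28]
n = 0.3960 / 0.1260 ≈ 3.1429

3.14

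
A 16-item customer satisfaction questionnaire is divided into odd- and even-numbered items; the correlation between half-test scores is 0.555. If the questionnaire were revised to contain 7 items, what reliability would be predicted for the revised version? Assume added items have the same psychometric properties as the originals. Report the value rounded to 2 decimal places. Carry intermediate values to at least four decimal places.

Spearman-Brown correction (n = 2): r_full = 2·0.555/(1 + 0.555) = 0.7138
Length factor from 16 to 7 items: n = 7/16 = 0.4375
r_new = n·r_full / (1 + (n − 1)·r_full) = 0.3123 / 0.5985 ≈ 0.5218

0.52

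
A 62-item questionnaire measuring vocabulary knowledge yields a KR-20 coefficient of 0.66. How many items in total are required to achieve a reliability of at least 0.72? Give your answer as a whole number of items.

n = 0.72 × (1 − 0.66) / [ 0.66 × (1 − 0.72) ]
n = 0.2448 / 0.1848 ≈ 1.3247
So the test needs 1.3247 × 62 ≈ 82.13 items; rounding up, 83.

83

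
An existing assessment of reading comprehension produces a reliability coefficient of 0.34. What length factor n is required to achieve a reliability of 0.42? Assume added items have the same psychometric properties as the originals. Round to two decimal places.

1.41

Rearranging the Spearman-Brown formula for n,
n = r_target (1 − r_old) / [ r_old (1 − r_target) ]
n = [0.42 × 0.66] / [0.34 × 0.58]
n = 0.2772 / 0.1972 ≈ 1.4057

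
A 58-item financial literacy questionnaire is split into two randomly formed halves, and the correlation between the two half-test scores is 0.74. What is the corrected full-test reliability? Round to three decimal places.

0.851

The full test is twice the length of either half (n = 2).
r_full = 2r_hh / (1 + r_hh) = 2 × 0.74 / (1 + 0.74)
r_full = 1.4800 / 1.7400 ≈ 0.8506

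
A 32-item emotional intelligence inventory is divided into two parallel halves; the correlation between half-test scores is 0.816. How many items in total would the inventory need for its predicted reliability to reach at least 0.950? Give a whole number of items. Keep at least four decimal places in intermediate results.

69

Corrected full-test reliability: r_full = 2 × 0.816 / (1 + 0.816) ≈ 0.8987
n = r_tgt(1 − r_full) / [r_full(1 − r_tgt)] = 0.950 × 0.1013 / (0.8987 × 0.050) ≈ 2.1416
Required items = 2.1416 × 32 = 68.53, so 69 items.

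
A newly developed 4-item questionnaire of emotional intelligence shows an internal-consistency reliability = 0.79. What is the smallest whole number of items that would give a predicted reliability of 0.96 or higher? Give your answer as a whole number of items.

n = 0.96 × (1 − 0.79) / [ 0.79 × (1 − 0.96) ]
n = 0.2016 / 0.0316 ≈ 6.3797
6.3797 × 4 = 25.52 → 26 items

26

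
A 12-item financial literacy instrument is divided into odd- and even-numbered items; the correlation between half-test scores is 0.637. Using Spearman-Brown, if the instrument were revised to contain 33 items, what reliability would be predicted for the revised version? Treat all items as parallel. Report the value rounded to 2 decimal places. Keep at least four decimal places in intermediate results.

0.91

Spearman-Brown correction (n = 2): r_full = 2·0.637/(1 + 0.637) = 0.7783
Then adjust to 33 items: n = 33/12 = 2.7500
r_new = n·r_full / (1 + (n − 1)·r_full) = 2.1403 / 2.3620 ≈ 0.9061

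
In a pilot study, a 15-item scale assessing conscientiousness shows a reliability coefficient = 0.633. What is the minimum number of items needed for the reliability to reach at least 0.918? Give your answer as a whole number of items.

98

n = [0.918 × 0.367] / [0.633 × 0.082]
  = 0.336906 / 0.051906 = 6.4907
6.4907 × 15 = 97.36 → 98 items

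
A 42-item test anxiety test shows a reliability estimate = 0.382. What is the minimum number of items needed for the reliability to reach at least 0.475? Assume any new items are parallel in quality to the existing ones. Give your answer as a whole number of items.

Rearranging the Spearman-Brown formula for n,
n = r_target (1 − r_old) / [ r_old (1 − r_target) ]
n = 0.475 × (1 − 0.382) / [ 0.382 × (1 − 0.475) ]
n = 0.293550 / 0.200550 ≈ 1.4637
Items needed = n × 42 = 1.4637 × 42 ≈ 61.48 → round up to 62

62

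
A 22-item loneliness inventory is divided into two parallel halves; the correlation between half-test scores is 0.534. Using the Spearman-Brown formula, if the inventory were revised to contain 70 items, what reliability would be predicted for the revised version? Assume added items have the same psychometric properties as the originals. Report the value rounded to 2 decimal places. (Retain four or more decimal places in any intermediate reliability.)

Spearman-Brown correction (n = 2): r_full = 2·0.534/(1 + 0.534) = 0.6962
Then adjust to 70 items: n = 70/22 = 3.1818
r_new = n·r_full / (1 + (n − 1)·r_full) = 2.2152 / 2.5190 ≈ 0.8794

0.88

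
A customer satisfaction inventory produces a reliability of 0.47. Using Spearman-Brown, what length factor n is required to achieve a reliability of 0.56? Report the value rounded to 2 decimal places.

Spearman-Brown solved for the length factor n:
n = r_target (1 − r_old) / [ r_old (1 − r_target) ]
n = 0.56(1 − 0.47) / [0.47(1 − 0.56)]
n = 0.2968 / 0.2068 ≈ 1.4352

1.44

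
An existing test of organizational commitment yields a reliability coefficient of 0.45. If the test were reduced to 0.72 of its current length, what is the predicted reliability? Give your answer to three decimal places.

Spearman-Brown: r_new = n·r / (1 + (n − 1)·r)
r_new = 0.72·0.45 / [1 + (0.72 − 1)·0.45]
r_new = 0.3240 / 0.8740 ≈ 0.3707

0.371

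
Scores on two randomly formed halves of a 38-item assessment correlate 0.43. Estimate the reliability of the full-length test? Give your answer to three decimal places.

0.601

Apply the Spearman-Brown correction with n = 2:
r_full = 2r_hh / (1 + r_hh) = 2 × 0.43 / (1 + 0.43)
       = 0.8600 / 1.4300 = 0.6014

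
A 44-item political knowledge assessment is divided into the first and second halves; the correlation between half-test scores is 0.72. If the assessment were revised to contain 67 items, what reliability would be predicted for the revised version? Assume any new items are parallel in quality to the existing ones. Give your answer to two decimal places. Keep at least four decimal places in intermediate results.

0.89

First correct the split-half correlation to full-test reliability: r_full = 2 × 0.72 / (1 + 0.72) ≈ 0.8372
Then adjust to 67 items: n = 67/44 = 1.5227
r_new = n·r_full / (1 + (n − 1)·r_full) = 1.2748 / 1.4376 ≈ 0.8868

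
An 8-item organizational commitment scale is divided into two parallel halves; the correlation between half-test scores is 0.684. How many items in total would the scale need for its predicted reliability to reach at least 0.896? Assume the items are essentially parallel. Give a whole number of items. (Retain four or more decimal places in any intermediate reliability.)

r_full = 2(0.684)/(1 + 0.684) = 0.8124
Solve Spearman-Brown for n: n = 0.896(1 − 0.8124) / [0.8124(1 − 0.896)] = 1.9895
Items = 1.9895 × 8 ≈ 15.92 → 16

16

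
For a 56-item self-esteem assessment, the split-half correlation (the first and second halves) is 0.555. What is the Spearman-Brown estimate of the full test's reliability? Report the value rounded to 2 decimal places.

Apply the Spearman-Brown correction with n = 2:
r_full = 2r_hh / (1 + r_hh) = 2 × 0.555 / (1 + 0.555)
r_full = 1.1100 / 1.5550 ≈ 0.7138

0.71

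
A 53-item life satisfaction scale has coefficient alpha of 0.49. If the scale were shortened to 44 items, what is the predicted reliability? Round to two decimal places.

0.44

The new length is 44/53 = 0.8302 times the old.
By Spearman-Brown, r_new = n r / (1 + (n − 1) r).
r_new = (0.8302 × 0.49) / (1 + (0.8302 − 1) × 0.49)
     = 0.4068 / 0.9168 = 0.4437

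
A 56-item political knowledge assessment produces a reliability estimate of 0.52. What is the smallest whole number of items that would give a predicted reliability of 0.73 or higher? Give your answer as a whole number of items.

n = 0.73(1 − 0.52) / [0.52(1 − 0.73)]
n = 0.3504 / 0.1404 ≈ 2.4957
2.4957 × 56 = 139.76 → 140 items

140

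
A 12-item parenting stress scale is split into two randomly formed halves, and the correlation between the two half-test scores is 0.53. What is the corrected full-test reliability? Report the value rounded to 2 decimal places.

r_full = 2(0.53) / (1 + 0.53)
r_full = 1.0600 / 1.5300 ≈ 0.6928

0.69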